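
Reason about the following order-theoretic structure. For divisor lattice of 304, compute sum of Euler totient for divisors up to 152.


Divisors of 304 up to 152: [1, 2, 4, 8, 16, 19, 38, 76, 152]
phi values: [1, 1, 2, 4, 8, 18, 18, 36, 72]
Sum = 160


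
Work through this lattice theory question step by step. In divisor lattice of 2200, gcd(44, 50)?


Meet=gcd.
gcd(44,50)=2


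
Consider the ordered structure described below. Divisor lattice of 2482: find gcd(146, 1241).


In a divisor lattice, meet = gcd (greatest common divisor).
By Euclidean algorithm or factoring: gcd(146,1241) = 73


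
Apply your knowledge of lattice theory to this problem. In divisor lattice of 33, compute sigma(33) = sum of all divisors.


sigma(n) = sum of divisors.
Divisors of 33: [1, 3, 11, 33]
Sum = 48


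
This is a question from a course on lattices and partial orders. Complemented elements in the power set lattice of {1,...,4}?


An element a is complemented if some b has a meet b = bottom, a join b = top.
every subset A has complement S\A, so all elements are complemented.
Complemented elements: {}, {1}, {2}, {3}, {4}, {1,2}, ... (10 more)
Count: 16


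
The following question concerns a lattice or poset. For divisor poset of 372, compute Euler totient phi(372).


phi(n) = n * prod_{p|n} (1 - 1/p).
Prime divisors of 372: [2, 3, 31]
phi(372) = 372 * (1 - 1/2) * (1 - 1/3) * (1 - 1/31)
phi(372) = 120


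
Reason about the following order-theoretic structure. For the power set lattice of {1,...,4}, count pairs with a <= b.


The order relation is {(a,b) : a <= b}, reflexive so it includes (a,a).
Examples: ({},{}), ({},{1,2}), ({},{1,2,3}), ({},{1,2,3,4}), ({},{1,2,4}), ...
Total ordered pairs: 81


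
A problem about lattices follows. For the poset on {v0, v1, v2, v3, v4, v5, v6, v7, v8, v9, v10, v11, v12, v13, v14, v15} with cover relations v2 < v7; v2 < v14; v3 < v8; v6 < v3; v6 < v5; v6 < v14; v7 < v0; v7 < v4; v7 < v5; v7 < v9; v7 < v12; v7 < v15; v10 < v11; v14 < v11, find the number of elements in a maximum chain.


A chain is a totally ordered subset; we count the number of elements in a maximum chain.
Compute, for each element x, the size of the longest chain ending at x:
  v1: 1
  v2: 1
  v6: 1
  v10: 1
  v13: 1
  v3: 2
  ...
A maximum chain: v2 < v7 < v0
Number of elements in the longest chain: 3


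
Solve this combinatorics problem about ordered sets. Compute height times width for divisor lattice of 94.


Height = length of longest chain minus 1; width = size of largest antichain.
A maximum chain: 1 | 47 | 94  (height 2).
A maximum antichain: {2, 47}  (width 2).
Product = 2 * 2 = 4


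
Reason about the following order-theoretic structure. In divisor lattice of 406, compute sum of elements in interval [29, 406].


Interval [29,406] in divisors of 406: [29, 58, 203, 406]
Sum = 696


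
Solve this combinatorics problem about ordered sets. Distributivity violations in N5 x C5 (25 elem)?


Distributive law: a ^ (b v c) = (a ^ b) v (a ^ c).
Check all 25^3 = 15625 ordered triples (a,b,c).
  e.g. a=(b,0), b=(a,0), c=(c,0): lhs=(b,0) != rhs=(a,0)
  e.g. a=(b,0), b=(a,0), c=(c,1): lhs=(b,0) != rhs=(a,0)
Total violating triples: 250


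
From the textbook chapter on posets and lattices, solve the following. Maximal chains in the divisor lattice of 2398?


A maximal chain goes from the minimum element to a maximal element via cover relations.
Counting all min-to-max paths in the cover graph.
Total maximal chains: 6


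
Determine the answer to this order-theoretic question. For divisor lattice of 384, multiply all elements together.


Divisors of 384: [1, 2, 3, 4, 6, 8, 12, 16, 24, 32, 48, 64, 96, 128, 192, 384]
Product = n^(d(n)/2) = 384^(16/2)
Product = 472769874482845188096


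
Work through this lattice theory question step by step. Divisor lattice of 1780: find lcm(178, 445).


In a divisor lattice, join = lcm (least common multiple).
gcd(178,445) = 89
lcm(178,445) = 178*445/gcd = 79210/89 = 890


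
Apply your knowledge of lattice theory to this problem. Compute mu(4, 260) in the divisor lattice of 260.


In a divisor lattice, mu(a,b) = mu(b/a) where mu is the classical Mobius function.
b/a = 260/4 = 65
Prime factorization of 65: primes [5, 13]
65 is squarefree with 2 prime factor(s), so mu(65) = (-1)^2 = 1


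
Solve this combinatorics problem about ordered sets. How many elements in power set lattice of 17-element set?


Power set = 2^n.
2^17 = 131072


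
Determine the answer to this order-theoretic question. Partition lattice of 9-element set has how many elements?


B(n) = number of set partitions of an n-element set.
B(n) satisfies the recurrence: B(n+1) = sum_k C(n,k)*B(k).
B(9) = 21147


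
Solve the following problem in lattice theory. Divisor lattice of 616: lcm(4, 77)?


Join=lcm.
gcd(4,77)=1
lcm=308


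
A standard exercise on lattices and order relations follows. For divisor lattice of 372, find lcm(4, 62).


In a divisor lattice, join = lcm (least common multiple).
Compute lcm iteratively: start with first element, then lcm(current, next).
Elements: [4, 62]
lcm(4,62) = 124
Final lcm = 124


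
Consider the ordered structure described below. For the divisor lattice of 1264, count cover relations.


A cover relation a -< b holds when a < b with no c strictly between.
Cover relations:
  1 -< 2
  1 -< 79
  2 -< 4
  2 -< 158
  4 -< 8
  4 -< 316
  8 -< 16
  8 -< 632
  ...5 more
Total: 13


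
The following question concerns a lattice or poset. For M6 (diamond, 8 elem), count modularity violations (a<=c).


Modular law: if a <= c then a v (b ^ c) = (a v b) ^ c.
Check all triples (a,b,c) with a <= c among 8 elements.
This lattice is modular (diamonds M_m and their chain-products are modular).
Total violating triples: 0


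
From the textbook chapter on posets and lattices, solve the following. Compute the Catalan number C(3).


C(n) = C(2n, n) / (n+1).
C(6, 3) = 20
C(3) = 20 / 4 = 5


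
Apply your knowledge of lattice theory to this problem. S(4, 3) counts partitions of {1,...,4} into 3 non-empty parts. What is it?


S(n,k) = k*S(n-1,k) + S(n-1,k-1).
S(3,3) = 1, S(3,2) = 3
S(4,3) = 3*1 + 3 = 3 + 3
S(4,3) = 6


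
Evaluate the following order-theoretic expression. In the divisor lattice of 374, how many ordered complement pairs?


Complement pair (a,b): a meet b = bottom, a join b = top.
Here: gcd(a,b)=1 and lcm(a,b)=374, i.e. a*b=374 with a,b coprime.
Pairs found: (1,374), (2,187), (11,34), (17,22), ... (4 more)
Total ordered pairs: 8


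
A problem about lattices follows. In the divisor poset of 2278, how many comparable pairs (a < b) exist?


A comparable pair {a,b} has a < b or b < a in the order.
Count unordered pairs where one element is strictly below the other.
Examples: {1,2}, {1,17}, {1,34}, {1,67}, ...
Total comparable pairs: 19


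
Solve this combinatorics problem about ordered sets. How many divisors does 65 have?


Divisors of 65: [1, 5, 13, 65]
Count: 4


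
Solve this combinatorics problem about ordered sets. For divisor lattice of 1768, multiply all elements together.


Divisors of 1768: [1, 2, 4, 8, 13, 17, 26, 34, 52, 68, 104, 136, 221, 442, 884, 1768]
Product = n^(d(n)/2) = 1768^(16/2)
Product = 95468057368868913808408576


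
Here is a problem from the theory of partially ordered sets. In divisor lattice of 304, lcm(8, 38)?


Join=lcm.
gcd(8,38)=2
lcm=152


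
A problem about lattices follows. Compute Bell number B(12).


B(n) = number of set partitions of an n-element set.
B(n) satisfies the recurrence: B(n+1) = sum_k C(n,k)*B(k).
B(12) = 4213597


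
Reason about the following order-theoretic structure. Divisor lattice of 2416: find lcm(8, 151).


In a divisor lattice, join = lcm (least common multiple).
gcd(8,151) = 1
lcm(8,151) = 8*151/gcd = 1208/1 = 1208


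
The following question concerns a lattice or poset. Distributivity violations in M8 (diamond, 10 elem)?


Distributive law: a ^ (b v c) = (a ^ b) v (a ^ c).
Check all 10^3 = 1000 ordered triples (a,b,c).
  e.g. a=a1, b=a2, c=a3: lhs=a1 != rhs=0
  e.g. a=a1, b=a2, c=a4: lhs=a1 != rhs=0
Total violating triples: 336


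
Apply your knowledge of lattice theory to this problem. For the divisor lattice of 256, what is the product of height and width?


Height = length of longest chain minus 1; width = size of largest antichain.
A maximum chain: 1 | 2 | 4 | 8 | 16 | 32 | 64 | 128 | 256  (height 8).
A maximum antichain: {1}  (width 1).
Product = 8 * 1 = 8


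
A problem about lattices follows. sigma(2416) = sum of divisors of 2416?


sigma(n) = sum of divisors.
Divisors of 2416: [1, 2, 4, 8, 16, 151, 302, 604, 1208, 2416]
Sum = 4712


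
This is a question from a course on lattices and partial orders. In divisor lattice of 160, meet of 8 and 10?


In a divisor lattice, meet = gcd (greatest common divisor).
By Euclidean algorithm or factoring: gcd(8,10) = 2


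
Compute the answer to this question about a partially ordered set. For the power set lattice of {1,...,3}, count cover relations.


A cover relation a -< b holds when a < b with no c strictly between.
Cover relations:
  {} -< {1}
  {} -< {2}
  {} -< {3}
  {1} -< {1,2}
  {1} -< {1,3}
  {2} -< {1,2}
  {2} -< {2,3}
  {3} -< {1,3}
  ...4 more
Total: 12


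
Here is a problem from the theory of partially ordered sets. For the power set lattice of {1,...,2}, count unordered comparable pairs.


A comparable pair {a,b} has a < b or b < a in the order.
Count unordered pairs where one element is strictly below the other.
Examples: {{},{1}}, {{},{2}}, {{},{1,2}}, {{1},{1,2}}, ...
Total comparable pairs: 5


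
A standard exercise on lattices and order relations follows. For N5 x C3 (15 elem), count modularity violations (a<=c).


Modular law: if a <= c then a v (b ^ c) = (a v b) ^ c.
Check all triples (a,b,c) with a <= c among 15 elements.
  e.g. a=(a,0), b=(c,0), c=(b,0): lhs=(a,0) != rhs=(b,0)
  e.g. a=(a,0), b=(c,1), c=(b,0): lhs=(a,0) != rhs=(b,0)
Total violating triples: 18


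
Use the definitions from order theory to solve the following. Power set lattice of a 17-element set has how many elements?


Power set = 2^n.
2^17 = 131072


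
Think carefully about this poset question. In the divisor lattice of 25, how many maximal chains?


A maximal chain goes from the minimum element to a maximal element via cover relations.
Counting all min-to-max paths in the cover graph.
Total maximal chains: 1


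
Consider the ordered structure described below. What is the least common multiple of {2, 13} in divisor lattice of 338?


In a divisor lattice, join = lcm (least common multiple).
Compute lcm iteratively: start with first element, then lcm(current, next).
Elements: [2, 13]
lcm(2,13) = 26
Final lcm = 26


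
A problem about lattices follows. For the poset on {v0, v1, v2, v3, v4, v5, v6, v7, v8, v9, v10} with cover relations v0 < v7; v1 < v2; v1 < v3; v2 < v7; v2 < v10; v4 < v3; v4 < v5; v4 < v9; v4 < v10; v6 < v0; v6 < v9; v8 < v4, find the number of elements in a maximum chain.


A chain is a totally ordered subset; we count the number of elements in a maximum chain.
Compute, for each element x, the size of the longest chain ending at x:
  v1: 1
  v6: 1
  v8: 1
  v0: 2
  v2: 2
  v4: 2
  ...
A maximum chain: v8 < v4 < v3
Number of elements in the longest chain: 3


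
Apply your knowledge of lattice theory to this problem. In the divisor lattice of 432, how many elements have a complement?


An element a is complemented if some b has a meet b = bottom, a join b = top.
a is complemented iff gcd(a, n/a)=1, i.e. a is a unitary divisor of 432.
Complemented elements: 1, 16, 27, 432
Count: 4


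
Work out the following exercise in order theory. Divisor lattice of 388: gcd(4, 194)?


Meet=gcd.
gcd(4,194)=2


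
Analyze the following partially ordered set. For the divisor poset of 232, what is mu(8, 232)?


In a divisor lattice, mu(a,b) = mu(b/a) where mu is the classical Mobius function.
b/a = 232/8 = 29
Prime factorization of 29: primes [29]
29 is squarefree with 1 prime factor(s), so mu(29) = (-1)^1 = -1


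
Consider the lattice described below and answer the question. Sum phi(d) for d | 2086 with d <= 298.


Divisors of 2086 up to 298: [1, 2, 7, 14, 149, 298]
phi values: [1, 1, 6, 6, 148, 148]
Sum = 310


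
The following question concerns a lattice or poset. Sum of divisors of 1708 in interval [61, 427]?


Interval [61,427] in divisors of 1708: [61, 427]
Sum = 488


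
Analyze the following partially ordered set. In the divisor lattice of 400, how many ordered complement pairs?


Complement pair (a,b): a meet b = bottom, a join b = top.
Here: gcd(a,b)=1 and lcm(a,b)=400, i.e. a*b=400 with a,b coprime.
Pairs found: (1,400), (16,25), (25,16), (400,1)
Total ordered pairs: 4


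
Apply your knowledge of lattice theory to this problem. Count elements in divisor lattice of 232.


Divisors of 232: [1, 2, 4, 8, 29, 58, 116, 232]
Count: 8


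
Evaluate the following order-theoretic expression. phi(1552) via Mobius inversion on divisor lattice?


phi(n) = n * prod_{p|n} (1 - 1/p).
Prime divisors of 1552: [2, 97]
phi(1552) = 1552 * (1 - 1/2) * (1 - 1/97)
phi(1552) = 768


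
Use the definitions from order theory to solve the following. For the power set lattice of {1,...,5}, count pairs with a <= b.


The order relation is {(a,b) : a <= b}, reflexive so it includes (a,a).
Examples: ({},{}), ({},{1,2}), ({},{1,2,3}), ({},{1,2,3,4}), ({},{1,2,3,4,5}), ...
Total ordered pairs: 243


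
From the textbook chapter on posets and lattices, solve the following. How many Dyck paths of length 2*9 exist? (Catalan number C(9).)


C(n) = C(2n, n) / (n+1).
C(18, 9) = 48620
C(9) = 48620 / 10 = 4862


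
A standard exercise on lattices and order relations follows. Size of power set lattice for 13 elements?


Power set = 2^n.
2^13 = 8192


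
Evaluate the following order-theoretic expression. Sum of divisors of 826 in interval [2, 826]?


Interval [2,826] in divisors of 826: [2, 14, 118, 826]
Sum = 960


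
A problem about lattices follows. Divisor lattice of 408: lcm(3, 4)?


Join=lcm.
gcd(3,4)=1
lcm=12


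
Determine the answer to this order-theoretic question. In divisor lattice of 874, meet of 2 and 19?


In a divisor lattice, meet = gcd (greatest common divisor).
By Euclidean algorithm or factoring: gcd(2,19) = 1


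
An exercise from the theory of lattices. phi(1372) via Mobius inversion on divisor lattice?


phi(n) = n * prod_{p|n} (1 - 1/p).
Prime divisors of 1372: [2, 7]
phi(1372) = 1372 * (1 - 1/2) * (1 - 1/7)
phi(1372) = 588


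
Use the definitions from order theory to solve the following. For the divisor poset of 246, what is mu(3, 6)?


In a divisor lattice, mu(a,b) = mu(b/a) where mu is the classical Mobius function.
b/a = 6/3 = 2
Prime factorization of 2: primes [2]
2 is squarefree with 1 prime factor(s), so mu(2) = (-1)^1 = -1


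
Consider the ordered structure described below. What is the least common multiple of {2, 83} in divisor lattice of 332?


In a divisor lattice, join = lcm (least common multiple).
Compute lcm iteratively: start with first element, then lcm(current, next).
Elements: [2, 83]
lcm(2,83) = 166
Final lcm = 166


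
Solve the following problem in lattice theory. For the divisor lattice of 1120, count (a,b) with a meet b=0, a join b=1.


Complement pair (a,b): a meet b = bottom, a join b = top.
Here: gcd(a,b)=1 and lcm(a,b)=1120, i.e. a*b=1120 with a,b coprime.
Pairs found: (1,1120), (5,224), (7,160), (32,35), ... (4 more)
Total ordered pairs: 8


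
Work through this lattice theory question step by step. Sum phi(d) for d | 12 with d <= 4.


Divisors of 12 up to 4: [1, 2, 3, 4]
phi values: [1, 1, 2, 2]
Sum = 6


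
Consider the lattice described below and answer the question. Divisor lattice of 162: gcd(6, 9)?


Meet=gcd.
gcd(6,9)=3


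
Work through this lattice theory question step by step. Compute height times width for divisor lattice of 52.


Height = length of longest chain minus 1; width = size of largest antichain.
A maximum chain: 1 | 13 | 26 | 52  (height 3).
A maximum antichain: {2, 13}  (width 2).
Product = 3 * 2 = 6


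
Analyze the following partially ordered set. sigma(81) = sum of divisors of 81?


sigma(n) = sum of divisors.
Divisors of 81: [1, 3, 9, 27, 81]
Sum = 121


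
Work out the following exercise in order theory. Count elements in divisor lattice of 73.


Divisors of 73: [1, 73]
Count: 2


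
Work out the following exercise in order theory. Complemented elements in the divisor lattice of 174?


An element a is complemented if some b has a meet b = bottom, a join b = top.
a is complemented iff gcd(a, n/a)=1, i.e. a is a unitary divisor of 174.
Complemented elements: 1, 2, 3, 6, 29, 58, ... (2 more)
Count: 8


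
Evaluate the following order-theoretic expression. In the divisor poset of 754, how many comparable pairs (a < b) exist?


A comparable pair {a,b} has a < b or b < a in the order.
Count unordered pairs where one element is strictly below the other.
Examples: {1,2}, {1,13}, {1,26}, {1,29}, ...
Total comparable pairs: 19


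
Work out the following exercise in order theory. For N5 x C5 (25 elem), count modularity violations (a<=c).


Modular law: if a <= c then a v (b ^ c) = (a v b) ^ c.
Check all triples (a,b,c) with a <= c among 25 elements.
  e.g. a=(a,0), b=(c,0), c=(b,0): lhs=(a,0) != rhs=(b,0)
  e.g. a=(a,0), b=(c,1), c=(b,0): lhs=(a,0) != rhs=(b,0)
Total violating triples: 75


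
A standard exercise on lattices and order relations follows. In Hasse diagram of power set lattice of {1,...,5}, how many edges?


A cover relation a -< b holds when a < b with no c strictly between.
Cover relations:
  {} -< {1}
  {} -< {2}
  {} -< {3}
  {} -< {4}
  {} -< {5}
  {1} -< {1,2}
  {1} -< {1,3}
  {1} -< {1,4}
  ...72 more
Total: 80


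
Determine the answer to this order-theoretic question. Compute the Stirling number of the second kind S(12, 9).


S(n,k) = k*S(n-1,k) + S(n-1,k-1).
S(11,9) = 1155, S(11,8) = 11880
S(12,9) = 9*1155 + 11880 = 10395 + 11880
S(12,9) = 22275


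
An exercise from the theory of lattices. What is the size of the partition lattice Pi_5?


B(n) = number of set partitions of an n-element set.
B(n) satisfies the recurrence: B(n+1) = sum_k C(n,k)*B(k).
B(5) = 52


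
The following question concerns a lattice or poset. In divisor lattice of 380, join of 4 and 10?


In a divisor lattice, join = lcm (least common multiple).
gcd(4,10) = 2
lcm(4,10) = 4*10/gcd = 40/2 = 20


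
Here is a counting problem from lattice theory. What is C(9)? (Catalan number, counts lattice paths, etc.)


C(n) = C(2n, n) / (n+1).
C(18, 9) = 48620
C(9) = 48620 / 10 = 4862


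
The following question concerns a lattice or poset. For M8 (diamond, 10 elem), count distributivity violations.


Distributive law: a ^ (b v c) = (a ^ b) v (a ^ c).
Check all 10^3 = 1000 ordered triples (a,b,c).
  e.g. a=a1, b=a2, c=a3: lhs=a1 != rhs=0
  e.g. a=a1, b=a2, c=a4: lhs=a1 != rhs=0
Total violating triples: 336


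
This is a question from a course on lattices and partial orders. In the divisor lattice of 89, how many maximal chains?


A maximal chain goes from the minimum element to a maximal element via cover relations.
Counting all min-to-max paths in the cover graph.
Total maximal chains: 1


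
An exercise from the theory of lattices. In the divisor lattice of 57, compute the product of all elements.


Divisors of 57: [1, 3, 19, 57]
Product = n^(d(n)/2) = 57^(4/2)
Product = 3249


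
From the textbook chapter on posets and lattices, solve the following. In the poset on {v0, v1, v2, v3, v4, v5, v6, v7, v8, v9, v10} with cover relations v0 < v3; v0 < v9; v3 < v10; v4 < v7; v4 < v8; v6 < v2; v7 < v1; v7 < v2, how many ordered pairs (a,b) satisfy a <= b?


The order relation is {(a,b) : a <= b}, reflexive so it includes (a,a).
Examples: (v0,v0), (v0,v10), (v0,v3), (v0,v9), (v1,v1), ...
Total ordered pairs: 22


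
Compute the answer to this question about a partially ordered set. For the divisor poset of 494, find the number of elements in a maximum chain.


A chain is a totally ordered subset; we count the number of elements in a maximum chain.
Compute, for each element x, the size of the longest chain ending at x:
  1: 1
  2: 2
  13: 2
  19: 2
  26: 3
  38: 3
  ...
A maximum chain: 1 < 2 < 26 < 494
Number of elements in the longest chain: 4


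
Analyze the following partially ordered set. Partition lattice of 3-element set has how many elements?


B(n) = number of set partitions of an n-element set.
B(n) satisfies the recurrence: B(n+1) = sum_k C(n,k)*B(k).
B(3) = 5


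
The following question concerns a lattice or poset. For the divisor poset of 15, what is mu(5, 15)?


In a divisor lattice, mu(a,b) = mu(b/a) where mu is the classical Mobius function.
b/a = 15/5 = 3
Prime factorization of 3: primes [3]
3 is squarefree with 1 prime factor(s), so mu(3) = (-1)^1 = -1


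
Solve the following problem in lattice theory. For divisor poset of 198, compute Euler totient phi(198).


phi(n) = n * prod_{p|n} (1 - 1/p).
Prime divisors of 198: [2, 3, 11]
phi(198) = 198 * (1 - 1/2) * (1 - 1/3) * (1 - 1/11)
phi(198) = 60


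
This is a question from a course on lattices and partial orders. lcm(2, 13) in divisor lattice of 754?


Join=lcm.
gcd(2,13)=1
lcm=26


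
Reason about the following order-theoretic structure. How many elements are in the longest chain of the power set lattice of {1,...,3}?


A chain is a totally ordered subset; we count the number of elements in a maximum chain.
Compute, for each element x, the size of the longest chain ending at x:
  {}: 1
  {1}: 2
  {2}: 2
  {3}: 2
  {1,2}: 3
  {1,3}: 3
  ...
A maximum chain: {} < {1} < {1,2} < {1,2,3}
Number of elements in the longest chain: 4


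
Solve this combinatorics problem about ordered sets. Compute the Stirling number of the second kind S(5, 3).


S(n,k) = k*S(n-1,k) + S(n-1,k-1).
S(4,3) = 6, S(4,2) = 7
S(5,3) = 3*6 + 7 = 18 + 7
S(5,3) = 25


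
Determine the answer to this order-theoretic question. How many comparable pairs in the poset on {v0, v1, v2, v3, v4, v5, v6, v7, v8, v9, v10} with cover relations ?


A comparable pair {a,b} has a < b or b < a in the order.
Count unordered pairs where one element is strictly below the other.
Total comparable pairs: 0


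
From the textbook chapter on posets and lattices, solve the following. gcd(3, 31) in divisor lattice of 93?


Meet=gcd.
gcd(3,31)=1


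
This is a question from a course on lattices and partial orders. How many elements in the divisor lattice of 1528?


Divisors of 1528: [1, 2, 4, 8, 191, 382, 764, 1528]
Count: 8


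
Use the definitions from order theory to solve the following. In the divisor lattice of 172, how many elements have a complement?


An element a is complemented if some b has a meet b = bottom, a join b = top.
a is complemented iff gcd(a, n/a)=1, i.e. a is a unitary divisor of 172.
Complemented elements: 1, 4, 43, 172
Count: 4


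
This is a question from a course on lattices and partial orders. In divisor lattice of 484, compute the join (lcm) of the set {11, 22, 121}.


In a divisor lattice, join = lcm (least common multiple).
Compute lcm iteratively: start with first element, then lcm(current, next).
Elements: [11, 22, 121]
lcm(11,22) = 22
lcm(22,121) = 242
Final lcm = 242


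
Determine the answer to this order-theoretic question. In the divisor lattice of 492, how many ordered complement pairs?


Complement pair (a,b): a meet b = bottom, a join b = top.
Here: gcd(a,b)=1 and lcm(a,b)=492, i.e. a*b=492 with a,b coprime.
Pairs found: (1,492), (3,164), (4,123), (12,41), ... (4 more)
Total ordered pairs: 8


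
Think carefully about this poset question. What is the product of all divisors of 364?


Divisors of 364: [1, 2, 4, 7, 13, 14, 26, 28, 52, 91, 182, 364]
Product = n^(d(n)/2) = 364^(12/2)
Product = 2325992456359936


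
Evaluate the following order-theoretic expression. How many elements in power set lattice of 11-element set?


Power set = 2^n.
2^11 = 2048


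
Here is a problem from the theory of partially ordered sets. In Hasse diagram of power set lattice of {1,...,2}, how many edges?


A cover relation a -< b holds when a < b with no c strictly between.
Cover relations:
  {} -< {1}
  {} -< {2}
  {1} -< {1,2}
  {2} -< {1,2}
Total: 4


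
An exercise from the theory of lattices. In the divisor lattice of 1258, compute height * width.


Height = length of longest chain minus 1; width = size of largest antichain.
A maximum chain: 1 | 37 | 629 | 1258  (height 3).
A maximum antichain: {2, 17, 37}  (width 3).
Product = 3 * 3 = 9


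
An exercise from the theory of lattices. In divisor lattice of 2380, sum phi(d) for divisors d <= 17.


Divisors of 2380 up to 17: [1, 2, 4, 5, 7, 10, 14, 17]
phi values: [1, 1, 2, 4, 6, 4, 6, 16]
Sum = 40


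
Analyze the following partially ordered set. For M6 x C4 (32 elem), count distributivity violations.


Distributive law: a ^ (b v c) = (a ^ b) v (a ^ c).
Check all 32^3 = 32768 ordered triples (a,b,c).
  e.g. a=(a1,0), b=(a2,0), c=(a3,0): lhs=(a1,0) != rhs=(0,0)
  e.g. a=(a1,0), b=(a2,0), c=(a3,1): lhs=(a1,0) != rhs=(0,0)
Total violating triples: 7680


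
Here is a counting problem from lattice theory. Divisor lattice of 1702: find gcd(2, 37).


In a divisor lattice, meet = gcd (greatest common divisor).
By Euclidean algorithm or factoring: gcd(2,37) = 1


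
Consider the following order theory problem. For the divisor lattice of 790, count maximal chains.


A maximal chain goes from the minimum element to a maximal element via cover relations.
Counting all min-to-max paths in the cover graph.
Total maximal chains: 6


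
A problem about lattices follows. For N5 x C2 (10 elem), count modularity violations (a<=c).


Modular law: if a <= c then a v (b ^ c) = (a v b) ^ c.
Check all triples (a,b,c) with a <= c among 10 elements.
  e.g. a=(a,0), b=(c,0), c=(b,0): lhs=(a,0) != rhs=(b,0)
  e.g. a=(a,0), b=(c,1), c=(b,0): lhs=(a,0) != rhs=(b,0)
Total violating triples: 6


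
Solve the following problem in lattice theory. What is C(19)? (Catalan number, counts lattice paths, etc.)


C(n) = C(2n, n) / (n+1).
C(38, 19) = 35345263800
C(19) = 35345263800 / 20 = 1767263190


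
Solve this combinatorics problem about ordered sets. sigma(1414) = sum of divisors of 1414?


sigma(n) = sum of divisors.
Divisors of 1414: [1, 2, 7, 14, 101, 202, 707, 1414]
Sum = 2448


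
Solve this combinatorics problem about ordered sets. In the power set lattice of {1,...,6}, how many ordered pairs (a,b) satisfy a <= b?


The order relation is {(a,b) : a <= b}, reflexive so it includes (a,a).
Examples: ({},{}), ({},{1,2}), ({},{1,2,3}), ({},{1,2,3,4}), ({},{1,2,3,4,5}), ...
Total ordered pairs: 729


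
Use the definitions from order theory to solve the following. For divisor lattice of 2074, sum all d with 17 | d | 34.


Interval [17,34] in divisors of 2074: [17, 34]
Sum = 51


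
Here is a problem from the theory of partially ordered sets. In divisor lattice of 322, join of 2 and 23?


In a divisor lattice, join = lcm (least common multiple).
gcd(2,23) = 1
lcm(2,23) = 2*23/gcd = 46/1 = 46


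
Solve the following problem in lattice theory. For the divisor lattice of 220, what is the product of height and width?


Height = length of longest chain minus 1; width = size of largest antichain.
A maximum chain: 1 | 11 | 55 | 110 | 220  (height 4).
A maximum antichain: {4, 10, 22, 55}  (width 4).
Product = 4 * 4 = 16


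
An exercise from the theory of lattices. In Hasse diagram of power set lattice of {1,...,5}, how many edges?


A cover relation a -< b holds when a < b with no c strictly between.
Cover relations:
  {} -< {1}
  {} -< {2}
  {} -< {3}
  {} -< {4}
  {} -< {5}
  {1} -< {1,2}
  {1} -< {1,3}
  {1} -< {1,4}
  ...72 more
Total: 80


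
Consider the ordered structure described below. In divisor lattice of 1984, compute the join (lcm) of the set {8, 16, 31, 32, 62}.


In a divisor lattice, join = lcm (least common multiple).
Compute lcm iteratively: start with first element, then lcm(current, next).
Elements: [8, 16, 31, 32, 62]
lcm(8,16) = 16
lcm(16,31) = 496
lcm(496,32) = 992
lcm(992,62) = 992
Final lcm = 992


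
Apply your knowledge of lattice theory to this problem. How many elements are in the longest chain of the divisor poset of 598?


A chain is a totally ordered subset; we count the number of elements in a maximum chain.
Compute, for each element x, the size of the longest chain ending at x:
  1: 1
  2: 2
  13: 2
  23: 2
  26: 3
  46: 3
  ...
A maximum chain: 1 < 2 < 26 < 598
Number of elements in the longest chain: 4


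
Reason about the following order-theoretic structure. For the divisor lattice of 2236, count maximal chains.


A maximal chain goes from the minimum element to a maximal element via cover relations.
Counting all min-to-max paths in the cover graph.
Total maximal chains: 12


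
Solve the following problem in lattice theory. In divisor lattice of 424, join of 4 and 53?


In a divisor lattice, join = lcm (least common multiple).
gcd(4,53) = 1
lcm(4,53) = 4*53/gcd = 212/1 = 212


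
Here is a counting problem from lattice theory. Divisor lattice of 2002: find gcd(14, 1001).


In a divisor lattice, meet = gcd (greatest common divisor).
By Euclidean algorithm or factoring: gcd(14,1001) = 7


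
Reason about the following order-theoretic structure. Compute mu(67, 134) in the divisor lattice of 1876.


In a divisor lattice, mu(a,b) = mu(b/a) where mu is the classical Mobius function.
b/a = 134/67 = 2
Prime factorization of 2: primes [2]
2 is squarefree with 1 prime factor(s), so mu(2) = (-1)^1 = -1


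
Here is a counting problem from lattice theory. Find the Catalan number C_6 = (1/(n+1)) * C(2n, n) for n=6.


C(n) = C(2n, n) / (n+1).
C(12, 6) = 924
C(6) = 924 / 7 = 132


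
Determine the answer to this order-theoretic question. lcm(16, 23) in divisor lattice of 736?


Join=lcm.
gcd(16,23)=1
lcm=368


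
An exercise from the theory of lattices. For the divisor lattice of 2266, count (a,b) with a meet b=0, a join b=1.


Complement pair (a,b): a meet b = bottom, a join b = top.
Here: gcd(a,b)=1 and lcm(a,b)=2266, i.e. a*b=2266 with a,b coprime.
Pairs found: (1,2266), (2,1133), (11,206), (22,103), ... (4 more)
Total ordered pairs: 8


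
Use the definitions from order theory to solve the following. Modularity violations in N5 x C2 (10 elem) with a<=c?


Modular law: if a <= c then a v (b ^ c) = (a v b) ^ c.
Check all triples (a,b,c) with a <= c among 10 elements.
  e.g. a=(a,0), b=(c,0), c=(b,0): lhs=(a,0) != rhs=(b,0)
  e.g. a=(a,0), b=(c,1), c=(b,0): lhs=(a,0) != rhs=(b,0)
Total violating triples: 6


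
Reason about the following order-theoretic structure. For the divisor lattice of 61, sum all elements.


sigma(n) = sum of divisors.
Divisors of 61: [1, 61]
Sum = 62


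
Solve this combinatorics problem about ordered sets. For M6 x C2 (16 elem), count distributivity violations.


Distributive law: a ^ (b v c) = (a ^ b) v (a ^ c).
Check all 16^3 = 4096 ordered triples (a,b,c).
  e.g. a=(a1,0), b=(a2,0), c=(a3,0): lhs=(a1,0) != rhs=(0,0)
  e.g. a=(a1,0), b=(a2,0), c=(a3,1): lhs=(a1,0) != rhs=(0,0)
Total violating triples: 960


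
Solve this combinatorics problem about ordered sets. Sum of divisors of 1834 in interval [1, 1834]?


Interval [1,1834] in divisors of 1834: [1, 2, 7, 14, 131, 262, 917, 1834]
Sum = 3168


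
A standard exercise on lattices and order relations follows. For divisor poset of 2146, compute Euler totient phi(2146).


phi(n) = n * prod_{p|n} (1 - 1/p).
Prime divisors of 2146: [2, 29, 37]
phi(2146) = 2146 * (1 - 1/2) * (1 - 1/29) * (1 - 1/37)
phi(2146) = 1008


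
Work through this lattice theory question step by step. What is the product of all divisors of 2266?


Divisors of 2266: [1, 2, 11, 22, 103, 206, 1133, 2266]
Product = n^(d(n)/2) = 2266^(8/2)
Product = 26365719179536


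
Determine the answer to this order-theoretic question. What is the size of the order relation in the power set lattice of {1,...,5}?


The order relation is {(a,b) : a <= b}, reflexive so it includes (a,a).
Examples: ({},{}), ({},{1,2}), ({},{1,2,3}), ({},{1,2,3,4}), ({},{1,2,3,4,5}), ...
Total ordered pairs: 243


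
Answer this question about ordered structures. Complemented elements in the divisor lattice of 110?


An element a is complemented if some b has a meet b = bottom, a join b = top.
a is complemented iff gcd(a, n/a)=1, i.e. a is a unitary divisor of 110.
Complemented elements: 1, 2, 5, 10, 11, 22, ... (2 more)
Count: 8


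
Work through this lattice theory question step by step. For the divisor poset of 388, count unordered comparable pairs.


A comparable pair {a,b} has a < b or b < a in the order.
Count unordered pairs where one element is strictly below the other.
Examples: {1,2}, {1,4}, {1,97}, {1,194}, ...
Total comparable pairs: 12


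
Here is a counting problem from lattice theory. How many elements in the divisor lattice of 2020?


Divisors of 2020: [1, 2, 4, 5, 10, 20, 101, 202, 404, 505, 1010, 2020]
Count: 12


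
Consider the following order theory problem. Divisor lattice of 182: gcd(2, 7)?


Meet=gcd.
gcd(2,7)=1


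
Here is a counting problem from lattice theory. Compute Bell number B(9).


B(n) = number of set partitions of an n-element set.
B(n) satisfies the recurrence: B(n+1) = sum_k C(n,k)*B(k).
B(9) = 21147


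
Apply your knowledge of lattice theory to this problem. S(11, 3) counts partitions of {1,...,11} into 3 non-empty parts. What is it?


S(n,k) = k*S(n-1,k) + S(n-1,k-1).
S(10,3) = 9330, S(10,2) = 511
S(11,3) = 3*9330 + 511 = 27990 + 511
S(11,3) = 28501


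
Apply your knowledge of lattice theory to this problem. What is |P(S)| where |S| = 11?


Power set = 2^n.
2^11 = 2048


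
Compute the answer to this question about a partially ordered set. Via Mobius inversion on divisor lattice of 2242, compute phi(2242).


phi(n) = n * prod_{p|n} (1 - 1/p).
Prime divisors of 2242: [2, 19, 59]
phi(2242) = 2242 * (1 - 1/2) * (1 - 1/19) * (1 - 1/59)
phi(2242) = 1044


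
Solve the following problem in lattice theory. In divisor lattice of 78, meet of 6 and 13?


In a divisor lattice, meet = gcd (greatest common divisor).
By Euclidean algorithm or factoring: gcd(6,13) = 1


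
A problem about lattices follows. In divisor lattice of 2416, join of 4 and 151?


In a divisor lattice, join = lcm (least common multiple).
gcd(4,151) = 1
lcm(4,151) = 4*151/gcd = 604/1 = 604


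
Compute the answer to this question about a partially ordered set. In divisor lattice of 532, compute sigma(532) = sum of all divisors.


sigma(n) = sum of divisors.
Divisors of 532: [1, 2, 4, 7, 14, 19, 28, 38, 76, 133, 266, 532]
Sum = 1120


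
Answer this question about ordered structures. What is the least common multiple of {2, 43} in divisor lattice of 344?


In a divisor lattice, join = lcm (least common multiple).
Compute lcm iteratively: start with first element, then lcm(current, next).
Elements: [2, 43]
lcm(2,43) = 86
Final lcm = 86


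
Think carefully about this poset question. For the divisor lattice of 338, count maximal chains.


A maximal chain goes from the minimum element to a maximal element via cover relations.
Counting all min-to-max paths in the cover graph.
Total maximal chains: 3


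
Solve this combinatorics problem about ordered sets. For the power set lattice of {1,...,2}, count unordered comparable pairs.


A comparable pair {a,b} has a < b or b < a in the order.
Count unordered pairs where one element is strictly below the other.
Examples: {{},{1}}, {{},{2}}, {{},{1,2}}, {{1},{1,2}}, ...
Total comparable pairs: 5


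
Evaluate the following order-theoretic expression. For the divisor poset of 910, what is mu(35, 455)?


In a divisor lattice, mu(a,b) = mu(b/a) where mu is the classical Mobius function.
b/a = 455/35 = 13
Prime factorization of 13: primes [13]
13 is squarefree with 1 prime factor(s), so mu(13) = (-1)^1 = -1


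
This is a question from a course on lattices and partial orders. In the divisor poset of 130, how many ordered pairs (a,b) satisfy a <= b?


The order relation is {(a,b) : a <= b}, reflexive so it includes (a,a).
Examples: (1,1), (1,10), (1,13), (1,130), (1,2), ...
Total ordered pairs: 27


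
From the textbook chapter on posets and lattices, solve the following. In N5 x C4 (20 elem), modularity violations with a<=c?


Modular law: if a <= c then a v (b ^ c) = (a v b) ^ c.
Check all triples (a,b,c) with a <= c among 20 elements.
  e.g. a=(a,0), b=(c,0), c=(b,0): lhs=(a,0) != rhs=(b,0)
  e.g. a=(a,0), b=(c,1), c=(b,0): lhs=(a,0) != rhs=(b,0)
Total violating triples: 40


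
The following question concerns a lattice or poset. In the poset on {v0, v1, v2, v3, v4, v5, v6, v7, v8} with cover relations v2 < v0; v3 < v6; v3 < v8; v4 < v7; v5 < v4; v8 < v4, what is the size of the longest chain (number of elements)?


A chain is a totally ordered subset; we count the number of elements in a maximum chain.
Compute, for each element x, the size of the longest chain ending at x:
  v1: 1
  v2: 1
  v3: 1
  v5: 1
  v0: 2
  v6: 2
  ...
A maximum chain: v3 < v8 < v4 < v7
Number of elements in the longest chain: 4


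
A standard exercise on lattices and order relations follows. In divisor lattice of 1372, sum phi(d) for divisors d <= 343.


Divisors of 1372 up to 343: [1, 2, 4, 7, 14, 28, 49, 98, 196, 343]
phi values: [1, 1, 2, 6, 6, 12, 42, 42, 84, 294]
Sum = 490


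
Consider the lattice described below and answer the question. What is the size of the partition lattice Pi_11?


B(n) = number of set partitions of an n-element set.
B(n) satisfies the recurrence: B(n+1) = sum_k C(n,k)*B(k).
B(11) = 678570


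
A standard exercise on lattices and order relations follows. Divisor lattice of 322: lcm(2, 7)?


Join=lcm.
gcd(2,7)=1
lcm=14


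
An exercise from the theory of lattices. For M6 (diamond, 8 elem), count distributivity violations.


Distributive law: a ^ (b v c) = (a ^ b) v (a ^ c).
Check all 8^3 = 512 ordered triples (a,b,c).
  e.g. a=a1, b=a2, c=a3: lhs=a1 != rhs=0
  e.g. a=a1, b=a2, c=a4: lhs=a1 != rhs=0
Total violating triples: 120


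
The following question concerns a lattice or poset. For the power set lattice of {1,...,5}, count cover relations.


A cover relation a -< b holds when a < b with no c strictly between.
Cover relations:
  {} -< {1}
  {} -< {2}
  {} -< {3}
  {} -< {4}
  {} -< {5}
  {1} -< {1,2}
  {1} -< {1,3}
  {1} -< {1,4}
  ...72 more
Total: 80


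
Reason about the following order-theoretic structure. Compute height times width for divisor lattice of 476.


Height = length of longest chain minus 1; width = size of largest antichain.
A maximum chain: 1 | 17 | 119 | 238 | 476  (height 4).
A maximum antichain: {4, 14, 34, 119}  (width 4).
Product = 4 * 4 = 16


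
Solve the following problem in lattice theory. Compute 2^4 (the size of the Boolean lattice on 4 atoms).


Power set = 2^n.
2^4 = 16


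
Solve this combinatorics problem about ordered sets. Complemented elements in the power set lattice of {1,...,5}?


An element a is complemented if some b has a meet b = bottom, a join b = top.
every subset A has complement S\A, so all elements are complemented.
Complemented elements: {}, {1}, {2}, {3}, {4}, {5}, ... (26 more)
Count: 32


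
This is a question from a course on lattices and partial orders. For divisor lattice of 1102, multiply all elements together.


Divisors of 1102: [1, 2, 19, 29, 38, 58, 551, 1102]
Product = n^(d(n)/2) = 1102^(8/2)
Product = 1474777075216
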